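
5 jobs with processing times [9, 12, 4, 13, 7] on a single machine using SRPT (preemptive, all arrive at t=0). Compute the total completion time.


Since all jobs arrive at t=0, SRPT equals SPT ordering.
SPT order: [4, 7, 9, 12, 13]
Completion times:
  Job 1: p=4, C=4
  Job 2: p=7, C=11
  Job 3: p=9, C=20
  Job 4: p=12, C=32
  Job 5: p=13, C=45
Total completion time = 4 + 11 + 20 + 32 + 45 = 112

112


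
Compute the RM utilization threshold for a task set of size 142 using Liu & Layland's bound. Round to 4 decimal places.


Compute 2^(1/142) = 1.0048932512
Subtract 1: 1.0048932512 - 1 = 0.0048932512
Multiply by n: 142 * 0.0048932512 = 0.6948416704
Round to 4 dp: 0.6948

0.6948


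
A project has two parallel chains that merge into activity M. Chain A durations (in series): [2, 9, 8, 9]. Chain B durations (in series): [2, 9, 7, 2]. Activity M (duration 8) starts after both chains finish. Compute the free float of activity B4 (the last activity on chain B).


ES(B4) = sum of predecessors on chain B = 18
EF(B4) = ES + duration = 18 + 2 = 20
Successor of B4 is M. ES(M) = max(sum(A), sum(B)) = max(28, 20) = 28
Free float = ES(successor) - EF(current) = 28 - 20 = 8

8


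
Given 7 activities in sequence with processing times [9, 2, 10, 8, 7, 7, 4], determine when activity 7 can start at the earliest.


Activity 7 starts after activities 1 through 6 complete.
Predecessor durations: [9, 2, 10, 8, 7, 7]
ES = 9 + 2 + 10 + 8 + 7 + 7 = 43

43


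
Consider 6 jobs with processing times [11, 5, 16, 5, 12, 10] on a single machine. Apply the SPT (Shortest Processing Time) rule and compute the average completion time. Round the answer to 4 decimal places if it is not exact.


Sort jobs by processing time (SPT order): [5, 5, 10, 11, 12, 16]
Compute completion times sequentially:
  Job 1: processing = 5, completes at 5
  Job 2: processing = 5, completes at 10
  Job 3: processing = 10, completes at 20
  Job 4: processing = 11, completes at 31
  Job 5: processing = 12, completes at 43
  Job 6: processing = 16, completes at 59
Sum of completion times = 168
Average completion time = 168/6 = 28.0

28.0


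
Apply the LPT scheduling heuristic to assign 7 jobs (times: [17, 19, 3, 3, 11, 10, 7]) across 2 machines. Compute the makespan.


Sort jobs in decreasing order (LPT): [19, 17, 11, 10, 7, 3, 3]
Assign each job to the least loaded machine:
  Machine 1: jobs [19, 10, 3, 3], load = 35
  Machine 2: jobs [17, 11, 7], load = 35
Makespan = max load = 35

35


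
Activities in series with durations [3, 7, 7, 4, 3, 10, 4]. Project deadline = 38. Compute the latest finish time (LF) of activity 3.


LF(activity 3) = deadline - sum of successor durations
Successors: activities 4 through 7 with durations [4, 3, 10, 4]
Sum of successor durations = 21
LF = 38 - 21 = 17

17


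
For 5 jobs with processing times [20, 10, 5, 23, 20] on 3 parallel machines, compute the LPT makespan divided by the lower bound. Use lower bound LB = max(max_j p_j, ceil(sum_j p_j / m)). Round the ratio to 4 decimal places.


LPT order: [23, 20, 20, 10, 5]
Machine loads after assignment: [23, 30, 25]
LPT makespan = 30
Lower bound = max(max_job, ceil(total/3)) = max(23, 26) = 26
Ratio = 30 / 26 = 1.1538

1.1538


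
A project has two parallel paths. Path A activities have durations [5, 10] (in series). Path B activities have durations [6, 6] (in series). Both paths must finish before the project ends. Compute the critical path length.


Path A total = 5 + 10 = 15
Path B total = 6 + 6 = 12
Critical path = longest path = max(15, 12) = 15

15


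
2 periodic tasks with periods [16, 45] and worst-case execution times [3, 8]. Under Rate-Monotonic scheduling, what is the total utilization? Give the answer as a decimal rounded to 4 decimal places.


Compute individual utilizations (exact fractions):
  Task 1: C/T = 3/16 (approx. 0.1875)
  Task 2: C/T = 8/45 (approx. 0.1778)
Total utilization U = 3/16 + 8/45 = 263/720
Rounded to 4 decimal places: U = 0.3653
RM (Liu & Layland) bound for 2 tasks = 0.828427; compare with U = 263/720 (approx. 0.365278)
U <= bound, so schedulable by RM sufficient condition.

0.3653


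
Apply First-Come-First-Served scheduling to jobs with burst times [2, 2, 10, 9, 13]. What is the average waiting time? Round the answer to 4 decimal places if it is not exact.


FCFS order (as given): [2, 2, 10, 9, 13]
Waiting times:
  Job 1: wait = 0
  Job 2: wait = 2
  Job 3: wait = 4
  Job 4: wait = 14
  Job 5: wait = 23
Sum of waiting times = 43
Average waiting time = 43/5 = 8.6

8.6


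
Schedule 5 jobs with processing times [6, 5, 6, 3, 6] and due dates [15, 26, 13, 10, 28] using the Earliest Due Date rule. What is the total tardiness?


Sort by due date (EDD order): [(3, 10), (6, 13), (6, 15), (5, 26), (6, 28)]
Compute completion times and tardiness:
  Job 1: p=3, d=10, C=3, tardiness=max(0,3-10)=0
  Job 2: p=6, d=13, C=9, tardiness=max(0,9-13)=0
  Job 3: p=6, d=15, C=15, tardiness=max(0,15-15)=0
  Job 4: p=5, d=26, C=20, tardiness=max(0,20-26)=0
  Job 5: p=6, d=28, C=26, tardiness=max(0,26-28)=0
Total tardiness = 0

0


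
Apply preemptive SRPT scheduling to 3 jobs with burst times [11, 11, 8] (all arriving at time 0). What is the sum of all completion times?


Since all jobs arrive at t=0, SRPT equals SPT ordering.
SPT order: [8, 11, 11]
Completion times:
  Job 1: p=8, C=8
  Job 2: p=11, C=19
  Job 3: p=11, C=30
Total completion time = 8 + 19 + 30 = 57

57


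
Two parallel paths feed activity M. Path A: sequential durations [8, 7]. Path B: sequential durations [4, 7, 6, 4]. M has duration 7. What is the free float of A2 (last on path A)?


ES(A2) = sum of predecessors on chain A = 8
EF(A2) = ES + duration = 8 + 7 = 15
Successor of A2 is M. ES(M) = max(sum(A), sum(B)) = max(15, 21) = 21
Free float = ES(successor) - EF(current) = 21 - 15 = 6

6


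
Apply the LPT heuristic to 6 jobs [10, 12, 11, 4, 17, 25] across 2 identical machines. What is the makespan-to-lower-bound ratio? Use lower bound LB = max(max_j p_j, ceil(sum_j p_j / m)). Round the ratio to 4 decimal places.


LPT order: [25, 17, 12, 11, 10, 4]
Machine loads after assignment: [40, 39]
LPT makespan = 40
Lower bound = max(max_job, ceil(total/2)) = max(25, 40) = 40
Ratio = 40 / 40 = 1.0

1.0


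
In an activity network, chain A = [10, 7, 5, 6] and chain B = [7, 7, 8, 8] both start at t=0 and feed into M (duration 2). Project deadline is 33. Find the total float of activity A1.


Forward pass: ES(A1) = sum of predecessors on chain A = 0
EF = ES + duration = 0 + 10 = 10
Backward pass: LF(M) = deadline = 33; LS(M) = 33 - 2 = 31
LF(A1) = LS(M) - sum(successors on chain A) = 31 - 18 = 13
LS = LF - duration = 13 - 10 = 3
Total float = LS - ES = 3 - 0 = 3

3


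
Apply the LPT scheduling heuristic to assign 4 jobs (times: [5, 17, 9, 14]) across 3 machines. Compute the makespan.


Sort jobs in decreasing order (LPT): [17, 14, 9, 5]
Assign each job to the least loaded machine:
  Machine 1: jobs [17], load = 17
  Machine 2: jobs [14], load = 14
  Machine 3: jobs [9, 5], load = 14
Makespan = max load = 17

17


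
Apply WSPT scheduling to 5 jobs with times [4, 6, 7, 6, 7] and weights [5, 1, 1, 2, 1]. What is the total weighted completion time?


Compute p/w ratios and sort ascending (WSPT): [(4, 5), (6, 2), (6, 1), (7, 1), (7, 1)]
Compute weighted completion times:
  Job (p=4,w=5): C=4, w*C=5*4=20
  Job (p=6,w=2): C=10, w*C=2*10=20
  Job (p=6,w=1): C=16, w*C=1*16=16
  Job (p=7,w=1): C=23, w*C=1*23=23
  Job (p=7,w=1): C=30, w*C=1*30=30
Total weighted completion time = 109

109


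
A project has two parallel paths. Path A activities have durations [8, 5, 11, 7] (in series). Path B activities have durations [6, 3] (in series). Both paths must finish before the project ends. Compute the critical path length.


Path A total = 8 + 5 + 11 + 7 = 31
Path B total = 6 + 3 = 9
Critical path = longest path = max(31, 9) = 31

31


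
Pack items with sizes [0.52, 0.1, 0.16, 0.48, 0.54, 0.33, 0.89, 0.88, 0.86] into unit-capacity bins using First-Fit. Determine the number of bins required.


Place items sequentially using First-Fit:
  Item 0.52 -> new Bin 1
  Item 0.1 -> Bin 1 (now 0.62)
  Item 0.16 -> Bin 1 (now 0.78)
  Item 0.48 -> new Bin 2
  Item 0.54 -> new Bin 3
  Item 0.33 -> Bin 2 (now 0.81)
  Item 0.89 -> new Bin 4
  Item 0.88 -> new Bin 5
  Item 0.86 -> new Bin 6
Total bins used = 6

6


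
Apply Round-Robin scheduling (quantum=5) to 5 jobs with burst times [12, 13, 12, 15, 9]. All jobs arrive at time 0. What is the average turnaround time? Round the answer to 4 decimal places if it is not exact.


Time quantum = 5
Execution trace:
  J1 runs 5 units, time = 5
  J2 runs 5 units, time = 10
  J3 runs 5 units, time = 15
  J4 runs 5 units, time = 20
  J5 runs 5 units, time = 25
  J1 runs 5 units, time = 30
  J2 runs 5 units, time = 35
  J3 runs 5 units, time = 40
  J4 runs 5 units, time = 45
  J5 runs 4 units, time = 49
  J1 runs 2 units, time = 51
  J2 runs 3 units, time = 54
  J3 runs 2 units, time = 56
  J4 runs 5 units, time = 61
Finish times: [51, 54, 56, 61, 49]
Average turnaround = 271/5 = 54.2

54.2


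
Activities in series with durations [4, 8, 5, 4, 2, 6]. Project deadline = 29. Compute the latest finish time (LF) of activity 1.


LF(activity 1) = deadline - sum of successor durations
Successors: activities 2 through 6 with durations [8, 5, 4, 2, 6]
Sum of successor durations = 25
LF = 29 - 25 = 4

4


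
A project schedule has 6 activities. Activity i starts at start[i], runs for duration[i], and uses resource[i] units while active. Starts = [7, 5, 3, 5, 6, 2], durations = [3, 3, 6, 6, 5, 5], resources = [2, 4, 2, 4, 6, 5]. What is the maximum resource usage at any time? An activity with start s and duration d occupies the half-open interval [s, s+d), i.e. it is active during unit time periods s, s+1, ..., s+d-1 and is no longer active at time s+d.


Each activity i is active on [start_i, start_i + duration_i).
Compute total resource usage per time slot:
  t=0: active resources = [], total = 0
  t=1: active resources = [], total = 0
  t=2: active resources = [5], total = 5
  t=3: active resources = [2, 5], total = 7
  t=4: active resources = [2, 5], total = 7
  t=5: active resources = [4, 2, 4, 5], total = 15
  t=6: active resources = [4, 2, 4, 6, 5], total = 21
  t=7: active resources = [2, 4, 2, 4, 6], total = 18
  t=8: active resources = [2, 2, 4, 6], total = 14
  t=9: active resources = [2, 4, 6], total = 12
  t=10: active resources = [4, 6], total = 10
Peak resource demand = 21

21


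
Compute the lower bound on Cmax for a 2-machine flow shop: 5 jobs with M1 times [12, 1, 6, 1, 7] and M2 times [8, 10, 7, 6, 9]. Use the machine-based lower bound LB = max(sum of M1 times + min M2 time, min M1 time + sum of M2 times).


LB1 = sum(M1 times) + min(M2 times) = 27 + 6 = 33
LB2 = min(M1 times) + sum(M2 times) = 1 + 40 = 41
Lower bound = max(LB1, LB2) = max(33, 41) = 41

41


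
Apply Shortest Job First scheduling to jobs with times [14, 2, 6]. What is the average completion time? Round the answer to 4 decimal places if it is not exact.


SJF order (ascending): [2, 6, 14]
Completion times:
  Job 1: burst=2, C=2
  Job 2: burst=6, C=8
  Job 3: burst=14, C=22
Average completion = 32/3 = 10.6667

10.6667


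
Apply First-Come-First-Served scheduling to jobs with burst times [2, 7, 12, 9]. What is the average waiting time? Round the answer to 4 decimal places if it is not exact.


FCFS order (as given): [2, 7, 12, 9]
Waiting times:
  Job 1: wait = 0
  Job 2: wait = 2
  Job 3: wait = 9
  Job 4: wait = 21
Sum of waiting times = 32
Average waiting time = 32/4 = 8.0

8.0


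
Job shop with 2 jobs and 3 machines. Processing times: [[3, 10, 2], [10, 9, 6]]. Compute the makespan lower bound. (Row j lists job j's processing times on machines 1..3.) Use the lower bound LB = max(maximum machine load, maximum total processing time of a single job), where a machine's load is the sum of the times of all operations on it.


Machine loads:
  Machine 1: 3 + 10 = 13
  Machine 2: 10 + 9 = 19
  Machine 3: 2 + 6 = 8
Max machine load = 19
Job totals:
  Job 1: 15
  Job 2: 25
Max job total = 25
Lower bound = max(19, 25) = 25

25


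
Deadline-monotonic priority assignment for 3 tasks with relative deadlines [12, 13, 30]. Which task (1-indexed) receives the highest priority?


Sort tasks by relative deadline (ascending):
  Task 1: deadline = 12
  Task 2: deadline = 13
  Task 3: deadline = 30
Priority order (highest first): [1, 2, 3]
Highest priority task = 1

1


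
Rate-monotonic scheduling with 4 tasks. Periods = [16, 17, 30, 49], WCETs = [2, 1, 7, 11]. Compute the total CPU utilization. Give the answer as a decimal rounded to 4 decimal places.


Compute individual utilizations (exact fractions):
  Task 1: C/T = 2/16 = 1/8 (approx. 0.125)
  Task 2: C/T = 1/17 (approx. 0.0588)
  Task 3: C/T = 7/30 (approx. 0.2333)
  Task 4: C/T = 11/49 (approx. 0.2245)
Total utilization U = 1/8 + 1/17 + 7/30 + 11/49 = 64139/99960
Rounded to 4 decimal places: U = 0.6416
RM (Liu & Layland) bound for 4 tasks = 0.756828; compare with U = 64139/99960 (approx. 0.641647)
U <= bound, so schedulable by RM sufficient condition.

0.6416


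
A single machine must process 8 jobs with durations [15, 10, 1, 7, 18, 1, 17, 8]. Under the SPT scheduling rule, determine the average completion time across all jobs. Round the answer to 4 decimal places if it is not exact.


Sort jobs by processing time (SPT order): [1, 1, 7, 8, 10, 15, 17, 18]
Compute completion times sequentially:
  Job 1: processing = 1, completes at 1
  Job 2: processing = 1, completes at 2
  Job 3: processing = 7, completes at 9
  Job 4: processing = 8, completes at 17
  Job 5: processing = 10, completes at 27
  Job 6: processing = 15, completes at 42
  Job 7: processing = 17, completes at 59
  Job 8: processing = 18, completes at 77
Sum of completion times = 234
Average completion time = 234/8 = 29.25

29.25


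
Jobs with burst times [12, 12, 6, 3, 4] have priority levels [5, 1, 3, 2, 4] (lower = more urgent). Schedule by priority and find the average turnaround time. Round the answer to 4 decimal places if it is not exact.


Sort by priority (ascending = highest first):
Order: [(1, 12), (2, 3), (3, 6), (4, 4), (5, 12)]
Completion times:
  Priority 1, burst=12, C=12
  Priority 2, burst=3, C=15
  Priority 3, burst=6, C=21
  Priority 4, burst=4, C=25
  Priority 5, burst=12, C=37
Average turnaround = 110/5 = 22.0

22.0


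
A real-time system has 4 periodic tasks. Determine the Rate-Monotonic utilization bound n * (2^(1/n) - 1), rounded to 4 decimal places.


Compute 2^(1/4) = 1.1892071150
Subtract 1: 1.1892071150 - 1 = 0.1892071150
Multiply by n: 4 * 0.1892071150 = 0.7568284600
Round to 4 dp: 0.7568

0.7568


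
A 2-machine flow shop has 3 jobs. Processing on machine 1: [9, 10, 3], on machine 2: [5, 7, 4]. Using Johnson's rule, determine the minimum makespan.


Apply Johnson's rule:
  Group 1 (a <= b): [(3, 3, 4)]
  Group 2 (a > b): [(2, 10, 7), (1, 9, 5)]
Optimal job order: [3, 2, 1]
Schedule:
  Job 3: M1 done at 3, M2 done at 7
  Job 2: M1 done at 13, M2 done at 20
  Job 1: M1 done at 22, M2 done at 27
Makespan = 27

27


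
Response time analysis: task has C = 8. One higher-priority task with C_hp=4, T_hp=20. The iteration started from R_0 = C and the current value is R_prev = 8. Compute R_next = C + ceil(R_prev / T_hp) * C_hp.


R_next = C + ceil(R_prev / T_hp) * C_hp
ceil(8 / 20) = ceil(0.4) = 1
Interference = 1 * 4 = 4
R_next = 8 + 4 = 12

12


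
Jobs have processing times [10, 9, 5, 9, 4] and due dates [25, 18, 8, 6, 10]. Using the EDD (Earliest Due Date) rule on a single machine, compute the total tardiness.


Sort by due date (EDD order): [(9, 6), (5, 8), (4, 10), (9, 18), (10, 25)]
Compute completion times and tardiness:
  Job 1: p=9, d=6, C=9, tardiness=max(0,9-6)=3
  Job 2: p=5, d=8, C=14, tardiness=max(0,14-8)=6
  Job 3: p=4, d=10, C=18, tardiness=max(0,18-10)=8
  Job 4: p=9, d=18, C=27, tardiness=max(0,27-18)=9
  Job 5: p=10, d=25, C=37, tardiness=max(0,37-25)=12
Total tardiness = 38

38


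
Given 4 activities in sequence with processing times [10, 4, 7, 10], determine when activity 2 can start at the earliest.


Activity 2 starts after activities 1 through 1 complete.
Predecessor durations: [10]
ES = 10 = 10

10


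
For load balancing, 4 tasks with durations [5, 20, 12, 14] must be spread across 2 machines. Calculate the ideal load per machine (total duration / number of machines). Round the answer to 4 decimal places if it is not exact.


Total processing time = 5 + 20 + 12 + 14 = 51
Number of machines = 2
Ideal balanced load = 51 / 2 = 25.5

25.5


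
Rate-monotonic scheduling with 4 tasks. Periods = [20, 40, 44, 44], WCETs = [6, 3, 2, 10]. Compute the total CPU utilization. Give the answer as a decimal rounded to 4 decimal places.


Compute individual utilizations (exact fractions):
  Task 1: C/T = 6/20 = 3/10 (approx. 0.3)
  Task 2: C/T = 3/40 (approx. 0.075)
  Task 3: C/T = 2/44 = 1/22 (approx. 0.0455)
  Task 4: C/T = 10/44 = 5/22 (approx. 0.2273)
Total utilization U = 3/10 + 3/40 + 1/22 + 5/22 = 57/88
Rounded to 4 decimal places: U = 0.6477
RM (Liu & Layland) bound for 4 tasks = 0.756828; compare with U = 57/88 (approx. 0.647727)
U <= bound, so schedulable by RM sufficient condition.

0.6477


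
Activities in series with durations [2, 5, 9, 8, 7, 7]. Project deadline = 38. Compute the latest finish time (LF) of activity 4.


LF(activity 4) = deadline - sum of successor durations
Successors: activities 5 through 6 with durations [7, 7]
Sum of successor durations = 14
LF = 38 - 14 = 24

24


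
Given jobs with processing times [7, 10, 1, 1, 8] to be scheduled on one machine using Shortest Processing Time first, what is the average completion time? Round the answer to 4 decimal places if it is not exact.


Sort jobs by processing time (SPT order): [1, 1, 7, 8, 10]
Compute completion times sequentially:
  Job 1: processing = 1, completes at 1
  Job 2: processing = 1, completes at 2
  Job 3: processing = 7, completes at 9
  Job 4: processing = 8, completes at 17
  Job 5: processing = 10, completes at 27
Sum of completion times = 56
Average completion time = 56/5 = 11.2

11.2


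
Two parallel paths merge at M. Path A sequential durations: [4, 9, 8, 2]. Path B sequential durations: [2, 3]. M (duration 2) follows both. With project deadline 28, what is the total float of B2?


Forward pass: ES(B2) = sum of predecessors on chain B = 2
EF = ES + duration = 2 + 3 = 5
Backward pass: LF(M) = deadline = 28; LS(M) = 28 - 2 = 26
LF(B2) = LS(M) - sum(successors on chain B) = 26 - 0 = 26
LS = LF - duration = 26 - 3 = 23
Total float = LS - ES = 23 - 2 = 21

21


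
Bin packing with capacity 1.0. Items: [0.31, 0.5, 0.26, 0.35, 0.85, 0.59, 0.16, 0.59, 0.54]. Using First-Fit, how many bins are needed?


Place items sequentially using First-Fit:
  Item 0.31 -> new Bin 1
  Item 0.5 -> Bin 1 (now 0.81)
  Item 0.26 -> new Bin 2
  Item 0.35 -> Bin 2 (now 0.61)
  Item 0.85 -> new Bin 3
  Item 0.59 -> new Bin 4
  Item 0.16 -> Bin 1 (now 0.97)
  Item 0.59 -> new Bin 5
  Item 0.54 -> new Bin 6
Total bins used = 6

6


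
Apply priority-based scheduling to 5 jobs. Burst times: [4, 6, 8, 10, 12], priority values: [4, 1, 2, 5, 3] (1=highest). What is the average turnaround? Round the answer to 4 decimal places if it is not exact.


Sort by priority (ascending = highest first):
Order: [(1, 6), (2, 8), (3, 12), (4, 4), (5, 10)]
Completion times:
  Priority 1, burst=6, C=6
  Priority 2, burst=8, C=14
  Priority 3, burst=12, C=26
  Priority 4, burst=4, C=30
  Priority 5, burst=10, C=40
Average turnaround = 116/5 = 23.2

23.2


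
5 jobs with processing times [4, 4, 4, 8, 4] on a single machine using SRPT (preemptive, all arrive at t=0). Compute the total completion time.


Since all jobs arrive at t=0, SRPT equals SPT ordering.
SPT order: [4, 4, 4, 4, 8]
Completion times:
  Job 1: p=4, C=4
  Job 2: p=4, C=8
  Job 3: p=4, C=12
  Job 4: p=4, C=16
  Job 5: p=8, C=24
Total completion time = 4 + 8 + 12 + 16 + 24 = 64

64


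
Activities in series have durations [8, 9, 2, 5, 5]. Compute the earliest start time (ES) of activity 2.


Activity 2 starts after activities 1 through 1 complete.
Predecessor durations: [8]
ES = 8 = 8

8


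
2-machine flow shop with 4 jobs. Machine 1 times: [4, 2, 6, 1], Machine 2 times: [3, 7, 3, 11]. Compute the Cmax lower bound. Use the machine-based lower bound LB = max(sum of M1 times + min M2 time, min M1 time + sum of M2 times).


LB1 = sum(M1 times) + min(M2 times) = 13 + 3 = 16
LB2 = min(M1 times) + sum(M2 times) = 1 + 24 = 25
Lower bound = max(LB1, LB2) = max(16, 25) = 25

25


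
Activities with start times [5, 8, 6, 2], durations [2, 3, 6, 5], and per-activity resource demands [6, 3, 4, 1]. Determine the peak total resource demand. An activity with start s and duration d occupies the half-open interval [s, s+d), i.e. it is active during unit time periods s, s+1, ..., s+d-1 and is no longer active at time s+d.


Each activity i is active on [start_i, start_i + duration_i).
Compute total resource usage per time slot:
  t=0: active resources = [], total = 0
  t=1: active resources = [], total = 0
  t=2: active resources = [1], total = 1
  t=3: active resources = [1], total = 1
  t=4: active resources = [1], total = 1
  t=5: active resources = [6, 1], total = 7
  t=6: active resources = [6, 4, 1], total = 11
  t=7: active resources = [4], total = 4
  t=8: active resources = [3, 4], total = 7
  t=9: active resources = [3, 4], total = 7
  t=10: active resources = [3, 4], total = 7
  t=11: active resources = [4], total = 4
Peak resource demand = 11

11


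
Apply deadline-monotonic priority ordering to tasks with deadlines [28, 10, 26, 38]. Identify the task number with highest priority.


Sort tasks by relative deadline (ascending):
  Task 2: deadline = 10
  Task 3: deadline = 26
  Task 1: deadline = 28
  Task 4: deadline = 38
Priority order (highest first): [2, 3, 1, 4]
Highest priority task = 2

2


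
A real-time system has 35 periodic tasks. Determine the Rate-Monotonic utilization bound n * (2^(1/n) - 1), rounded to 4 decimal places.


Compute 2^(1/35) = 1.0200016094
Subtract 1: 1.0200016094 - 1 = 0.0200016094
Multiply by n: 35 * 0.0200016094 = 0.7000563290
Round to 4 dp: 0.7001

0.7001


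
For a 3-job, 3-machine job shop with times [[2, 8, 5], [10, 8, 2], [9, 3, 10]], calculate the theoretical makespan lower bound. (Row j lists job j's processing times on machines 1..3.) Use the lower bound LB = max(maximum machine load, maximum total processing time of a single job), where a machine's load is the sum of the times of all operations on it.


Machine loads:
  Machine 1: 2 + 10 + 9 = 21
  Machine 2: 8 + 8 + 3 = 19
  Machine 3: 5 + 2 + 10 = 17
Max machine load = 21
Job totals:
  Job 1: 15
  Job 2: 20
  Job 3: 22
Max job total = 22
Lower bound = max(21, 22) = 22

22


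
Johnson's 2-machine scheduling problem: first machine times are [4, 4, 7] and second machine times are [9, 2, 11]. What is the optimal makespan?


Apply Johnson's rule:
  Group 1 (a <= b): [(1, 4, 9), (3, 7, 11)]
  Group 2 (a > b): [(2, 4, 2)]
Optimal job order: [1, 3, 2]
Schedule:
  Job 1: M1 done at 4, M2 done at 13
  Job 3: M1 done at 11, M2 done at 24
  Job 2: M1 done at 15, M2 done at 26
Makespan = 26

26


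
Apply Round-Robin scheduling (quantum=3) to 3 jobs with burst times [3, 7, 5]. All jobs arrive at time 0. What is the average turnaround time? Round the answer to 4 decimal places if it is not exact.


Time quantum = 3
Execution trace:
  J1 runs 3 units, time = 3
  J2 runs 3 units, time = 6
  J3 runs 3 units, time = 9
  J2 runs 3 units, time = 12
  J3 runs 2 units, time = 14
  J2 runs 1 units, time = 15
Finish times: [3, 15, 14]
Average turnaround = 32/3 = 10.6667

10.6667


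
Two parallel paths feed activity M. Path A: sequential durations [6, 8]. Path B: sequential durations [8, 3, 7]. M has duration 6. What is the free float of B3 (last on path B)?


ES(B3) = sum of predecessors on chain B = 11
EF(B3) = ES + duration = 11 + 7 = 18
Successor of B3 is M. ES(M) = max(sum(A), sum(B)) = max(14, 18) = 18
Free float = ES(successor) - EF(current) = 18 - 18 = 0

0


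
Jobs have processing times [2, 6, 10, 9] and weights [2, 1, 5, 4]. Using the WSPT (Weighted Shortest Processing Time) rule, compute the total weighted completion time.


Compute p/w ratios and sort ascending (WSPT): [(2, 2), (10, 5), (9, 4), (6, 1)]
Compute weighted completion times:
  Job (p=2,w=2): C=2, w*C=2*2=4
  Job (p=10,w=5): C=12, w*C=5*12=60
  Job (p=9,w=4): C=21, w*C=4*21=84
  Job (p=6,w=1): C=27, w*C=1*27=27
Total weighted completion time = 175

175


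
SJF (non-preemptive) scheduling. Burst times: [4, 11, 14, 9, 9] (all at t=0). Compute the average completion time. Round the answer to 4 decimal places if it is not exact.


SJF order (ascending): [4, 9, 9, 11, 14]
Completion times:
  Job 1: burst=4, C=4
  Job 2: burst=9, C=13
  Job 3: burst=9, C=22
  Job 4: burst=11, C=33
  Job 5: burst=14, C=47
Average completion = 119/5 = 23.8

23.8


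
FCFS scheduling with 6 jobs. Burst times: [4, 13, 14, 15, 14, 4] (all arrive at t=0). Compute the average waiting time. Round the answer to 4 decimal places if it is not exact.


FCFS order (as given): [4, 13, 14, 15, 14, 4]
Waiting times:
  Job 1: wait = 0
  Job 2: wait = 4
  Job 3: wait = 17
  Job 4: wait = 31
  Job 5: wait = 46
  Job 6: wait = 60
Sum of waiting times = 158
Average waiting time = 158/6 = 26.3333

26.3333


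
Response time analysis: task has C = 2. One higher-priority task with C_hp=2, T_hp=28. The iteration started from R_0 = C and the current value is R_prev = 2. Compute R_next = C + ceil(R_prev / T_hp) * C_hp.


R_next = C + ceil(R_prev / T_hp) * C_hp
ceil(2 / 28) = ceil(0.0714) = 1
Interference = 1 * 2 = 2
R_next = 2 + 2 = 4

4


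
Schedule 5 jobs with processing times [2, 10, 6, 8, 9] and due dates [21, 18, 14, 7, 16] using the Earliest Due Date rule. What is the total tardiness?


Sort by due date (EDD order): [(8, 7), (6, 14), (9, 16), (10, 18), (2, 21)]
Compute completion times and tardiness:
  Job 1: p=8, d=7, C=8, tardiness=max(0,8-7)=1
  Job 2: p=6, d=14, C=14, tardiness=max(0,14-14)=0
  Job 3: p=9, d=16, C=23, tardiness=max(0,23-16)=7
  Job 4: p=10, d=18, C=33, tardiness=max(0,33-18)=15
  Job 5: p=2, d=21, C=35, tardiness=max(0,35-21)=14
Total tardiness = 37

37


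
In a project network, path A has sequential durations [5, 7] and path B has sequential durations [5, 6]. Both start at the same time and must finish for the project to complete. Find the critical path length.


Path A total = 5 + 7 = 12
Path B total = 5 + 6 = 11
Critical path = longest path = max(12, 11) = 12

12


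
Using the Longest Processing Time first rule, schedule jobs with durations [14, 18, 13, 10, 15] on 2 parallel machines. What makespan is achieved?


Sort jobs in decreasing order (LPT): [18, 15, 14, 13, 10]
Assign each job to the least loaded machine:
  Machine 1: jobs [18, 13], load = 31
  Machine 2: jobs [15, 14, 10], load = 39
Makespan = max load = 39

39


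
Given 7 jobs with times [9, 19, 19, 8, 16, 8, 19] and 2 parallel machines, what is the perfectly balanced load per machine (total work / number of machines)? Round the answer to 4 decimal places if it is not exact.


Total processing time = 9 + 19 + 19 + 8 + 16 + 8 + 19 = 98
Number of machines = 2
Ideal balanced load = 98 / 2 = 49.0

49.0


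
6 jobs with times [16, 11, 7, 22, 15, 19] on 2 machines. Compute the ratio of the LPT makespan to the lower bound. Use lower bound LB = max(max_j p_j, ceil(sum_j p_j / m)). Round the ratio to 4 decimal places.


LPT order: [22, 19, 16, 15, 11, 7]
Machine loads after assignment: [44, 46]
LPT makespan = 46
Lower bound = max(max_job, ceil(total/2)) = max(22, 45) = 45
Ratio = 46 / 45 = 1.0222

1.0222


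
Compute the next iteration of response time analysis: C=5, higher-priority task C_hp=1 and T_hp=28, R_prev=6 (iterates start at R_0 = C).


R_next = C + ceil(R_prev / T_hp) * C_hp
ceil(6 / 28) = ceil(0.2143) = 1
Interference = 1 * 1 = 1
R_next = 5 + 1 = 6
R_next = R_prev, so the iteration has converged (response time = 6).

6


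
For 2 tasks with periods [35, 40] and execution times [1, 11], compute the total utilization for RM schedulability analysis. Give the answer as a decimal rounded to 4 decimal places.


Compute individual utilizations (exact fractions):
  Task 1: C/T = 1/35 (approx. 0.0286)
  Task 2: C/T = 11/40 (approx. 0.275)
Total utilization U = 1/35 + 11/40 = 17/56
Rounded to 4 decimal places: U = 0.3036
RM (Liu & Layland) bound for 2 tasks = 0.828427; compare with U = 17/56 (approx. 0.303571)
U <= bound, so schedulable by RM sufficient condition.

0.3036


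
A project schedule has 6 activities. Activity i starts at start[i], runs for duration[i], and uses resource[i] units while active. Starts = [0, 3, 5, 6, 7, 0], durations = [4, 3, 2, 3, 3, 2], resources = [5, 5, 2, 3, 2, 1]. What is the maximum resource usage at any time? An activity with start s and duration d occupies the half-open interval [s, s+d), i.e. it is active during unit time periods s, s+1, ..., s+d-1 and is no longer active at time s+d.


Each activity i is active on [start_i, start_i + duration_i).
Compute total resource usage per time slot:
  t=0: active resources = [5, 1], total = 6
  t=1: active resources = [5, 1], total = 6
  t=2: active resources = [5], total = 5
  t=3: active resources = [5, 5], total = 10
  t=4: active resources = [5], total = 5
  t=5: active resources = [5, 2], total = 7
  t=6: active resources = [2, 3], total = 5
  t=7: active resources = [3, 2], total = 5
  t=8: active resources = [3, 2], total = 5
  t=9: active resources = [2], total = 2
Peak resource demand = 10

10


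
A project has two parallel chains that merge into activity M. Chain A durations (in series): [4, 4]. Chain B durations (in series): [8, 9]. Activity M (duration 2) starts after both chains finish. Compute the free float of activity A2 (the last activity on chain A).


ES(A2) = sum of predecessors on chain A = 4
EF(A2) = ES + duration = 4 + 4 = 8
Successor of A2 is M. ES(M) = max(sum(A), sum(B)) = max(8, 17) = 17
Free float = ES(successor) - EF(current) = 17 - 8 = 9

9


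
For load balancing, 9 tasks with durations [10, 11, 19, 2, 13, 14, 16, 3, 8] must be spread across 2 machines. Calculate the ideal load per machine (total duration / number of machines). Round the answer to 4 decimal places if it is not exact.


Total processing time = 10 + 11 + 19 + 2 + 13 + 14 + 16 + 3 + 8 = 96
Number of machines = 2
Ideal balanced load = 96 / 2 = 48.0

48.0


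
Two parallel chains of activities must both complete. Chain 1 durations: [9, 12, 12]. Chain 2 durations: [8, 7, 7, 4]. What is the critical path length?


Path A total = 9 + 12 + 12 = 33
Path B total = 8 + 7 + 7 + 4 = 26
Critical path = longest path = max(33, 26) = 33

33


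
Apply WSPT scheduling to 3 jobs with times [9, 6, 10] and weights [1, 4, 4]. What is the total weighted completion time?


Compute p/w ratios and sort ascending (WSPT): [(6, 4), (10, 4), (9, 1)]
Compute weighted completion times:
  Job (p=6,w=4): C=6, w*C=4*6=24
  Job (p=10,w=4): C=16, w*C=4*16=64
  Job (p=9,w=1): C=25, w*C=1*25=25
Total weighted completion time = 113

113


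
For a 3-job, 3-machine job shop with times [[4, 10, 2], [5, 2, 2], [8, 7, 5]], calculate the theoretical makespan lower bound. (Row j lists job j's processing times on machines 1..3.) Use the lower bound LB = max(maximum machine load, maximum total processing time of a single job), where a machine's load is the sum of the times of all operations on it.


Machine loads:
  Machine 1: 4 + 5 + 8 = 17
  Machine 2: 10 + 2 + 7 = 19
  Machine 3: 2 + 2 + 5 = 9
Max machine load = 19
Job totals:
  Job 1: 16
  Job 2: 9
  Job 3: 20
Max job total = 20
Lower bound = max(19, 20) = 20

20


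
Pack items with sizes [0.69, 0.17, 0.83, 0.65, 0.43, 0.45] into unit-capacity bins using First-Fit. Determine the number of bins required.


Place items sequentially using First-Fit:
  Item 0.69 -> new Bin 1
  Item 0.17 -> Bin 1 (now 0.86)
  Item 0.83 -> new Bin 2
  Item 0.65 -> new Bin 3
  Item 0.43 -> new Bin 4
  Item 0.45 -> Bin 4 (now 0.88)
Total bins used = 4

4


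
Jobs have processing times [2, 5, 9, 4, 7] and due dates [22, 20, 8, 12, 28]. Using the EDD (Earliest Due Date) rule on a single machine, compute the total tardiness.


Sort by due date (EDD order): [(9, 8), (4, 12), (5, 20), (2, 22), (7, 28)]
Compute completion times and tardiness:
  Job 1: p=9, d=8, C=9, tardiness=max(0,9-8)=1
  Job 2: p=4, d=12, C=13, tardiness=max(0,13-12)=1
  Job 3: p=5, d=20, C=18, tardiness=max(0,18-20)=0
  Job 4: p=2, d=22, C=20, tardiness=max(0,20-22)=0
  Job 5: p=7, d=28, C=27, tardiness=max(0,27-28)=0
Total tardiness = 2

2


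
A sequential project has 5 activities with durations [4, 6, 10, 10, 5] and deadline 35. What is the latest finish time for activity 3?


LF(activity 3) = deadline - sum of successor durations
Successors: activities 4 through 5 with durations [10, 5]
Sum of successor durations = 15
LF = 35 - 15 = 20

20


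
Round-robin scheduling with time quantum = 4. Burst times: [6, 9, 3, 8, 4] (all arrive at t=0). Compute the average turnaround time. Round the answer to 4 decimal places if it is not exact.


Time quantum = 4
Execution trace:
  J1 runs 4 units, time = 4
  J2 runs 4 units, time = 8
  J3 runs 3 units, time = 11
  J4 runs 4 units, time = 15
  J5 runs 4 units, time = 19
  J1 runs 2 units, time = 21
  J2 runs 4 units, time = 25
  J4 runs 4 units, time = 29
  J2 runs 1 units, time = 30
Finish times: [21, 30, 11, 29, 19]
Average turnaround = 110/5 = 22.0

22.0


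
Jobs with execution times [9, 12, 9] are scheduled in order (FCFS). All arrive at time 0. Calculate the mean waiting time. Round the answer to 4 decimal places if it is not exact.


FCFS order (as given): [9, 12, 9]
Waiting times:
  Job 1: wait = 0
  Job 2: wait = 9
  Job 3: wait = 21
Sum of waiting times = 30
Average waiting time = 30/3 = 10.0

10.0


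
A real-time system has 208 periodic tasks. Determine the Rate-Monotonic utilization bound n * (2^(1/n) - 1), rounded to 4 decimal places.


Compute 2^(1/208) = 1.0033379971
Subtract 1: 1.0033379971 - 1 = 0.0033379971
Multiply by n: 208 * 0.0033379971 = 0.6943033968
Round to 4 dp: 0.6943

0.6943


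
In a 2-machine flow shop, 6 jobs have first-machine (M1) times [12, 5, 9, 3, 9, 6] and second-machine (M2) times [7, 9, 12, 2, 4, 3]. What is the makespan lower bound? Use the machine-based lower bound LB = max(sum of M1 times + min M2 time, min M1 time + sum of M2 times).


LB1 = sum(M1 times) + min(M2 times) = 44 + 2 = 46
LB2 = min(M1 times) + sum(M2 times) = 3 + 37 = 40
Lower bound = max(LB1, LB2) = max(46, 40) = 46

46


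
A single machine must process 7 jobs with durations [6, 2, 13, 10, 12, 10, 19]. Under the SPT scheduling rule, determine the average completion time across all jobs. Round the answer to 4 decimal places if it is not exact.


Sort jobs by processing time (SPT order): [2, 6, 10, 10, 12, 13, 19]
Compute completion times sequentially:
  Job 1: processing = 2, completes at 2
  Job 2: processing = 6, completes at 8
  Job 3: processing = 10, completes at 18
  Job 4: processing = 10, completes at 28
  Job 5: processing = 12, completes at 40
  Job 6: processing = 13, completes at 53
  Job 7: processing = 19, completes at 72
Sum of completion times = 221
Average completion time = 221/7 = 31.5714

31.5714


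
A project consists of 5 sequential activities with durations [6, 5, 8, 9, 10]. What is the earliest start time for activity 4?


Activity 4 starts after activities 1 through 3 complete.
Predecessor durations: [6, 5, 8]
ES = 6 + 5 + 8 = 19

19


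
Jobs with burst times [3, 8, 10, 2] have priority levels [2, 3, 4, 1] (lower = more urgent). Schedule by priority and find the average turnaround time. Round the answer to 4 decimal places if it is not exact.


Sort by priority (ascending = highest first):
Order: [(1, 2), (2, 3), (3, 8), (4, 10)]
Completion times:
  Priority 1, burst=2, C=2
  Priority 2, burst=3, C=5
  Priority 3, burst=8, C=13
  Priority 4, burst=10, C=23
Average turnaround = 43/4 = 10.75

10.75


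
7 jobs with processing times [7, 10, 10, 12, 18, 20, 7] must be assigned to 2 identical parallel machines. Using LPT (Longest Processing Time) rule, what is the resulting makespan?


Sort jobs in decreasing order (LPT): [20, 18, 12, 10, 10, 7, 7]
Assign each job to the least loaded machine:
  Machine 1: jobs [20, 10, 10], load = 40
  Machine 2: jobs [18, 12, 7, 7], load = 44
Makespan = max load = 44

44


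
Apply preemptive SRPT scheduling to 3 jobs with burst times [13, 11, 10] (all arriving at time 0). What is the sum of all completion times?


Since all jobs arrive at t=0, SRPT equals SPT ordering.
SPT order: [10, 11, 13]
Completion times:
  Job 1: p=10, C=10
  Job 2: p=11, C=21
  Job 3: p=13, C=34
Total completion time = 10 + 21 + 34 = 65

65


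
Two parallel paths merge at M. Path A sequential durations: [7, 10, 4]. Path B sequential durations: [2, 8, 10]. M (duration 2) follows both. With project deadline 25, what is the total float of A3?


Forward pass: ES(A3) = sum of predecessors on chain A = 17
EF = ES + duration = 17 + 4 = 21
Backward pass: LF(M) = deadline = 25; LS(M) = 25 - 2 = 23
LF(A3) = LS(M) - sum(successors on chain A) = 23 - 0 = 23
LS = LF - duration = 23 - 4 = 19
Total float = LS - ES = 19 - 17 = 2

2


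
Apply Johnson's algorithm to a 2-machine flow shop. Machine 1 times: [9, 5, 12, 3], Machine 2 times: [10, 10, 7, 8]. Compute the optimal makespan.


Apply Johnson's rule:
  Group 1 (a <= b): [(4, 3, 8), (2, 5, 10), (1, 9, 10)]
  Group 2 (a > b): [(3, 12, 7)]
Optimal job order: [4, 2, 1, 3]
Schedule:
  Job 4: M1 done at 3, M2 done at 11
  Job 2: M1 done at 8, M2 done at 21
  Job 1: M1 done at 17, M2 done at 31
  Job 3: M1 done at 29, M2 done at 38
Makespan = 38

38


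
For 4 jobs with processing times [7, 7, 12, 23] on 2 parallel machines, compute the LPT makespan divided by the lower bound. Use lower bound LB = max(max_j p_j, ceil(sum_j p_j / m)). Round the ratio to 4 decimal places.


LPT order: [23, 12, 7, 7]
Machine loads after assignment: [23, 26]
LPT makespan = 26
Lower bound = max(max_job, ceil(total/2)) = max(23, 25) = 25
Ratio = 26 / 25 = 1.04

1.04


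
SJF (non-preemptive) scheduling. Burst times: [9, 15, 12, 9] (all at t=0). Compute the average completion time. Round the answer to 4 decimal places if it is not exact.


SJF order (ascending): [9, 9, 12, 15]
Completion times:
  Job 1: burst=9, C=9
  Job 2: burst=9, C=18
  Job 3: burst=12, C=30
  Job 4: burst=15, C=45
Average completion = 102/4 = 25.5

25.5


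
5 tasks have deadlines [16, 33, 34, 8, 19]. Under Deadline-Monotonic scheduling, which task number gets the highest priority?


Sort tasks by relative deadline (ascending):
  Task 4: deadline = 8
  Task 1: deadline = 16
  Task 5: deadline = 19
  Task 2: deadline = 33
  Task 3: deadline = 34
Priority order (highest first): [4, 1, 5, 2, 3]
Highest priority task = 4

4


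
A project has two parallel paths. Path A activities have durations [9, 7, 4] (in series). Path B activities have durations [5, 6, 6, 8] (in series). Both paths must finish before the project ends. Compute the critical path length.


Path A total = 9 + 7 + 4 = 20
Path B total = 5 + 6 + 6 + 8 = 25
Critical path = longest path = max(20, 25) = 25

25


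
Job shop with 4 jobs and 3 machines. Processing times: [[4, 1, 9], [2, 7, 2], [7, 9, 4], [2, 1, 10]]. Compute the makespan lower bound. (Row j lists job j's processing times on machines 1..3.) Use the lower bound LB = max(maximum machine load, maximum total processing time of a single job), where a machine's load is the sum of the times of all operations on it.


Machine loads:
  Machine 1: 4 + 2 + 7 + 2 = 15
  Machine 2: 1 + 7 + 9 + 1 = 18
  Machine 3: 9 + 2 + 4 + 10 = 25
Max machine load = 25
Job totals:
  Job 1: 14
  Job 2: 11
  Job 3: 20
  Job 4: 13
Max job total = 20
Lower bound = max(25, 20) = 25

25
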